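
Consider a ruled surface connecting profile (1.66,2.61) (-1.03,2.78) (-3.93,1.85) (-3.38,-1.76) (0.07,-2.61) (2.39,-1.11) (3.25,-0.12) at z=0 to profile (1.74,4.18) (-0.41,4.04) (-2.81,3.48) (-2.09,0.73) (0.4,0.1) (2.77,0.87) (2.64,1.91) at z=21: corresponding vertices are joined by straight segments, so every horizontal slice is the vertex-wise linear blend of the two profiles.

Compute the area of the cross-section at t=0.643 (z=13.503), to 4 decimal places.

Area at t=0.643: 20.7928

Cross-section at t=0.643: each vertex is (1-t)·p0[i] + t·p1[i].
  v1: (1-0.643)·(1.66,2.61) + 0.643·(1.74,4.18) = (1.7114,3.6195)
  v2: (1-0.643)·(-1.03,2.78) + 0.643·(-0.41,4.04) = (-0.6313,3.5902)
  v3: (1-0.643)·(-3.93,1.85) + 0.643·(-2.81,3.48) = (-3.2098,2.8981)
  v4: (1-0.643)·(-3.38,-1.76) + 0.643·(-2.09,0.73) = (-2.5505,-0.1589)
  v5: (1-0.643)·(0.07,-2.61) + 0.643·(0.4,0.1) = (0.2822,-0.8675)
  v6: (1-0.643)·(2.39,-1.11) + 0.643·(2.77,0.87) = (2.6343,0.1631)
  v7: (1-0.643)·(3.25,-0.12) + 0.643·(2.64,1.91) = (2.8578,1.1853)
Shoelace sum Σ(x_i·y_{i+1} − x_{i+1}·y_i):
  i=1: 1.7114·3.5902 − -0.6313·3.6195 = +8.4295 (running +8.4295)
  i=2: -0.6313·2.8981 − -3.2098·3.5902 = +9.6942 (running +18.1237)
  i=3: -3.2098·-0.1589 − -2.5505·2.8981 = +7.9018 (running +26.0255)
  i=4: -2.5505·-0.8675 − 0.2822·-0.1589 = +2.2574 (running +28.2829)
  i=5: 0.2822·0.1631 − 2.6343·-0.8675 = +2.3312 (running +30.6142)
  i=6: 2.6343·1.1853 − 2.8578·0.1631 = +2.6562 (running +33.2704)
  i=7: 2.8578·3.6195 − 1.7114·1.1853 = +8.3152 (running +41.5856)
Area = |Σ|/2 = |41.5856|/2 = 20.7928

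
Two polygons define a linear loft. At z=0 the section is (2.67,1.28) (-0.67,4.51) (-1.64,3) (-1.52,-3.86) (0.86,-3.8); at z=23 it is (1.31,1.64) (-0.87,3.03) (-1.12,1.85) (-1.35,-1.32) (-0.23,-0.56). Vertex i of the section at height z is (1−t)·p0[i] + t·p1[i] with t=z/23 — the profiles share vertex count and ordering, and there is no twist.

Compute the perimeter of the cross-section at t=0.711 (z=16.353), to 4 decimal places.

Cross-section at t=0.711: each vertex is (1-t)·p0[i] + t·p1[i].
  v1: (1-0.711)·(2.67,1.28) + 0.711·(1.31,1.64) = (1.7030,1.5360)
  v2: (1-0.711)·(-0.67,4.51) + 0.711·(-0.87,3.03) = (-0.8122,3.4577)
  v3: (1-0.711)·(-1.64,3) + 0.711·(-1.12,1.85) = (-1.2703,2.1824)
  v4: (1-0.711)·(-1.52,-3.86) + 0.711·(-1.35,-1.32) = (-1.3991,-2.0541)
  v5: (1-0.711)·(0.86,-3.8) + 0.711·(-0.23,-0.56) = (0.0850,-1.4964)
Perimeter = Σ |v_{i+1} − v_i|:
  edge 1→2: √(-2.5152² + 1.9218²) = 3.1654 (running 3.1654)
  edge 2→3: √(-0.4581² + -1.2754²) = 1.3551 (running 4.5205)
  edge 3→4: √(-0.1288² + -4.2364²) = 4.2384 (running 8.7589)
  edge 4→5: √(1.4841² + 0.5577²) = 1.5855 (running 10.3443)
  edge 5→1: √(1.6180² + 3.0323²) = 3.4370 (running 13.7814)
Perimeter = 13.7814

Perimeter at t=0.711: 13.7814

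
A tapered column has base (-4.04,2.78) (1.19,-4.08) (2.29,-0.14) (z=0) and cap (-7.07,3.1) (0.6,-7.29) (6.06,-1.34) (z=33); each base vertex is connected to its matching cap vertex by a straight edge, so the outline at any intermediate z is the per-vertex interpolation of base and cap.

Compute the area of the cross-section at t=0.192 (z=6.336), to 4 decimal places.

Cross-section at t=0.192: each vertex is (1-t)·p0[i] + t·p1[i].
  v1: (1-0.192)·(-4.04,2.78) + 0.192·(-7.07,3.1) = (-4.6218,2.8414)
  v2: (1-0.192)·(1.19,-4.08) + 0.192·(0.6,-7.29) = (1.0767,-4.6963)
  v3: (1-0.192)·(2.29,-0.14) + 0.192·(6.06,-1.34) = (3.0138,-0.3704)
Shoelace sum Σ(x_i·y_{i+1} − x_{i+1}·y_i):
  i=1: -4.6218·-4.6963 − 1.0767·2.8414 = +18.6458 (running +18.6458)
  i=2: 1.0767·-0.3704 − 3.0138·-4.6963 = +13.7551 (running +32.4010)
  i=3: 3.0138·2.8414 − -4.6218·-0.3704 = +6.8517 (running +39.2527)
Area = |Σ|/2 = |39.2527|/2 = 19.6264

Area at t=0.192: 19.6264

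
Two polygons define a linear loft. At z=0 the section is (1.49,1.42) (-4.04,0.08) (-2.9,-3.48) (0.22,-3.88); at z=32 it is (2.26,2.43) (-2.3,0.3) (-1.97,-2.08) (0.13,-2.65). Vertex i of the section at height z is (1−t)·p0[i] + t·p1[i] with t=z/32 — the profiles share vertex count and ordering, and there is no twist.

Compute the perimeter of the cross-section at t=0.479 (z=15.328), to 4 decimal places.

Cross-section at t=0.479: each vertex is (1-t)·p0[i] + t·p1[i].
  v1: (1-0.479)·(1.49,1.42) + 0.479·(2.26,2.43) = (1.8588,1.9038)
  v2: (1-0.479)·(-4.04,0.08) + 0.479·(-2.3,0.3) = (-3.2065,0.1854)
  v3: (1-0.479)·(-2.9,-3.48) + 0.479·(-1.97,-2.08) = (-2.4545,-2.8094)
  v4: (1-0.479)·(0.22,-3.88) + 0.479·(0.13,-2.65) = (0.1769,-3.2908)
Perimeter = Σ |v_{i+1} − v_i|:
  edge 1→2: √(-5.0654² + -1.7184²) = 5.3489 (running 5.3489)
  edge 2→3: √(0.7520² + -2.9948²) = 3.0878 (running 8.4367)
  edge 3→4: √(2.6314² + -0.4814²) = 2.6751 (running 11.1118)
  edge 4→1: √(1.6819² + 5.1946²) = 5.4601 (running 16.5719)
Perimeter = 16.5719

Perimeter at t=0.479: 16.5719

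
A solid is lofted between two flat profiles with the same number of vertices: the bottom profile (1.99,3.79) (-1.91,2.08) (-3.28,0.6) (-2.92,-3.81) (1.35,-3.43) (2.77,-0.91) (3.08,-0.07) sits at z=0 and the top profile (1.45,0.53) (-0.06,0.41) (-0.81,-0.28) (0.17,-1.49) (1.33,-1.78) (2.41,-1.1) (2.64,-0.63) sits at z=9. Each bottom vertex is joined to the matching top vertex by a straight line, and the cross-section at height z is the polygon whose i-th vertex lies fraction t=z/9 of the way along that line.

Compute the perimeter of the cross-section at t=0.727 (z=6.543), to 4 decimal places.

Cross-section at t=0.727: each vertex is (1-t)·p0[i] + t·p1[i].
  v1: (1-0.727)·(1.99,3.79) + 0.727·(1.45,0.53) = (1.5974,1.4200)
  v2: (1-0.727)·(-1.91,2.08) + 0.727·(-0.06,0.41) = (-0.5651,0.8659)
  v3: (1-0.727)·(-3.28,0.6) + 0.727·(-0.81,-0.28) = (-1.4843,-0.0398)
  v4: (1-0.727)·(-2.92,-3.81) + 0.727·(0.17,-1.49) = (-0.6736,-2.1234)
  v5: (1-0.727)·(1.35,-3.43) + 0.727·(1.33,-1.78) = (1.3355,-2.2305)
  v6: (1-0.727)·(2.77,-0.91) + 0.727·(2.41,-1.1) = (2.5083,-1.0481)
  v7: (1-0.727)·(3.08,-0.07) + 0.727·(2.64,-0.63) = (2.7601,-0.4771)
Perimeter = Σ |v_{i+1} − v_i|:
  edge 1→2: √(-2.1625² + -0.5541²) = 2.2323 (running 2.2323)
  edge 2→3: √(-0.9193² + -0.9057²) = 1.2905 (running 3.5228)
  edge 3→4: √(0.8107² + -2.0836²) = 2.2358 (running 5.7586)
  edge 4→5: √(2.0090² + -0.1071²) = 2.0119 (running 7.7704)
  edge 5→6: √(1.1728² + 1.1823²) = 1.6653 (running 9.4358)
  edge 6→7: √(0.2518² + 0.5710²) = 0.6241 (running 10.0599)
  edge 7→1: √(-1.1627² + 1.8971²) = 2.2251 (running 12.2849)
Perimeter = 12.2849

Perimeter at t=0.727: 12.2849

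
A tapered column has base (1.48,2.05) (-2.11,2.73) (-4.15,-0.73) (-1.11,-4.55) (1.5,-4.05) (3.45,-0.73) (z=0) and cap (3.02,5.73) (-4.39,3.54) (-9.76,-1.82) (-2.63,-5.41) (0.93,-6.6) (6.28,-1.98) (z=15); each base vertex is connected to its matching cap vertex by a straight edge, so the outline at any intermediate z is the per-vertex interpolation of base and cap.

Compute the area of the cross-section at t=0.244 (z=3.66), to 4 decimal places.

Area at t=0.244: 51.1799

Cross-section at t=0.244: each vertex is (1-t)·p0[i] + t·p1[i].
  v1: (1-0.244)·(1.48,2.05) + 0.244·(3.02,5.73) = (1.8558,2.9479)
  v2: (1-0.244)·(-2.11,2.73) + 0.244·(-4.39,3.54) = (-2.6663,2.9276)
  v3: (1-0.244)·(-4.15,-0.73) + 0.244·(-9.76,-1.82) = (-5.5188,-0.9960)
  v4: (1-0.244)·(-1.11,-4.55) + 0.244·(-2.63,-5.41) = (-1.4809,-4.7598)
  v5: (1-0.244)·(1.5,-4.05) + 0.244·(0.93,-6.6) = (1.3609,-4.6722)
  v6: (1-0.244)·(3.45,-0.73) + 0.244·(6.28,-1.98) = (4.1405,-1.0350)
Shoelace sum Σ(x_i·y_{i+1} − x_{i+1}·y_i):
  i=1: 1.8558·2.9276 − -2.6663·2.9479 = +13.2931 (running +13.2931)
  i=2: -2.6663·-0.9960 − -5.5188·2.9276 = +18.8127 (running +32.1058)
  i=3: -5.5188·-4.7598 − -1.4809·-0.9960 = +24.7939 (running +56.8997)
  i=4: -1.4809·-4.6722 − 1.3609·-4.7598 = +13.3967 (running +70.2964)
  i=5: 1.3609·-1.0350 − 4.1405·-4.6722 = +17.9368 (running +88.2332)
  i=6: 4.1405·2.9479 − 1.8558·-1.0350 = +14.1266 (running +102.3599)
Area = |Σ|/2 = |102.3599|/2 = 51.1799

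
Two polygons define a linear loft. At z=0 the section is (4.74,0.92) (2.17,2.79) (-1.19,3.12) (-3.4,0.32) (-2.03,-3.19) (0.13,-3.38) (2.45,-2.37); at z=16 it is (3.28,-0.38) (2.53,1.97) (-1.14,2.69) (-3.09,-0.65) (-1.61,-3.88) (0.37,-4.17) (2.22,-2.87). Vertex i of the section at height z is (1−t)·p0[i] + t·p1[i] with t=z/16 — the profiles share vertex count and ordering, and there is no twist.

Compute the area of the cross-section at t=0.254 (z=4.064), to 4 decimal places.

Area at t=0.254: 34.4810

Cross-section at t=0.254: each vertex is (1-t)·p0[i] + t·p1[i].
  v1: (1-0.254)·(4.74,0.92) + 0.254·(3.28,-0.38) = (4.3692,0.5898)
  v2: (1-0.254)·(2.17,2.79) + 0.254·(2.53,1.97) = (2.2614,2.5817)
  v3: (1-0.254)·(-1.19,3.12) + 0.254·(-1.14,2.69) = (-1.1773,3.0108)
  v4: (1-0.254)·(-3.4,0.32) + 0.254·(-3.09,-0.65) = (-3.3213,0.0736)
  v5: (1-0.254)·(-2.03,-3.19) + 0.254·(-1.61,-3.88) = (-1.9233,-3.3653)
  v6: (1-0.254)·(0.13,-3.38) + 0.254·(0.37,-4.17) = (0.1910,-3.5807)
  v7: (1-0.254)·(2.45,-2.37) + 0.254·(2.22,-2.87) = (2.3916,-2.4970)
Shoelace sum Σ(x_i·y_{i+1} − x_{i+1}·y_i):
  i=1: 4.3692·2.5817 − 2.2614·0.5898 = +9.9462 (running +9.9462)
  i=2: 2.2614·3.0108 − -1.1773·2.5817 = +9.8482 (running +19.7943)
  i=3: -1.1773·0.0736 − -3.3213·3.0108 = +9.9129 (running +29.7072)
  i=4: -3.3213·-3.3653 − -1.9233·0.0736 = +11.3185 (running +41.0257)
  i=5: -1.9233·-3.5807 − 0.1910·-3.3653 = +7.5294 (running +48.5551)
  i=6: 0.1910·-2.4970 − 2.3916·-3.5807 = +8.0866 (running +56.6417)
  i=7: 2.3916·0.5898 − 4.3692·-2.4970 = +12.3203 (running +68.9621)
Area = |Σ|/2 = |68.9621|/2 = 34.4810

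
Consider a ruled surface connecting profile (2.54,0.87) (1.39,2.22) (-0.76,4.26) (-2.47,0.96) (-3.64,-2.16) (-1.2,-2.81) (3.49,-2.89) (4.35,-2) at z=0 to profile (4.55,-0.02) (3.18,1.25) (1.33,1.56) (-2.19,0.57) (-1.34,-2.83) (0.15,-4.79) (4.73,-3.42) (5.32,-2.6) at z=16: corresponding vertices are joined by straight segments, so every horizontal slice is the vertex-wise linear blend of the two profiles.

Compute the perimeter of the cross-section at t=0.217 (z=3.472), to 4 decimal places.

Perimeter at t=0.217: 22.7272

Cross-section at t=0.217: each vertex is (1-t)·p0[i] + t·p1[i].
  v1: (1-0.217)·(2.54,0.87) + 0.217·(4.55,-0.02) = (2.9762,0.6769)
  v2: (1-0.217)·(1.39,2.22) + 0.217·(3.18,1.25) = (1.7784,2.0095)
  v3: (1-0.217)·(-0.76,4.26) + 0.217·(1.33,1.56) = (-0.3065,3.6741)
  v4: (1-0.217)·(-2.47,0.96) + 0.217·(-2.19,0.57) = (-2.4092,0.8754)
  v5: (1-0.217)·(-3.64,-2.16) + 0.217·(-1.34,-2.83) = (-3.1409,-2.3054)
  v6: (1-0.217)·(-1.2,-2.81) + 0.217·(0.15,-4.79) = (-0.9071,-3.2397)
  v7: (1-0.217)·(3.49,-2.89) + 0.217·(4.73,-3.42) = (3.7591,-3.0050)
  v8: (1-0.217)·(4.35,-2) + 0.217·(5.32,-2.6) = (4.5605,-2.1302)
Perimeter = Σ |v_{i+1} − v_i|:
  edge 1→2: √(-1.1977² + 1.3326²) = 1.7918 (running 1.7918)
  edge 2→3: √(-2.0849² + 1.6646²) = 2.6679 (running 4.4597)
  edge 3→4: √(-2.1028² + -2.7987²) = 3.5006 (running 7.9603)
  edge 4→5: √(-0.7317² + -3.1808²) = 3.2638 (running 11.2242)
  edge 5→6: √(2.2339² + -0.9343²) = 2.4214 (running 13.6455)
  edge 6→7: √(4.6661² + 0.2346²) = 4.6720 (running 18.3175)
  edge 7→8: √(0.8014² + 0.8748²) = 1.1864 (running 19.5039)
  edge 8→1: √(-1.5843² + 2.8071²) = 3.2233 (running 22.7272)
Perimeter = 22.7272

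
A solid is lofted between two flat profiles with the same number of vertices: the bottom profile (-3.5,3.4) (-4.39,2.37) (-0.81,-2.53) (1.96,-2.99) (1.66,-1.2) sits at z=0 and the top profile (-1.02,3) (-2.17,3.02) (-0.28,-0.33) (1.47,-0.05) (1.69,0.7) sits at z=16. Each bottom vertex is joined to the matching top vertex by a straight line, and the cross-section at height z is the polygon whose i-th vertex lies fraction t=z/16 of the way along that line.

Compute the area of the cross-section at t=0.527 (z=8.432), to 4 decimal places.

Cross-section at t=0.527: each vertex is (1-t)·p0[i] + t·p1[i].
  v1: (1-0.527)·(-3.5,3.4) + 0.527·(-1.02,3) = (-2.1930,3.1892)
  v2: (1-0.527)·(-4.39,2.37) + 0.527·(-2.17,3.02) = (-3.2201,2.7126)
  v3: (1-0.527)·(-0.81,-2.53) + 0.527·(-0.28,-0.33) = (-0.5307,-1.3706)
  v4: (1-0.527)·(1.96,-2.99) + 0.527·(1.47,-0.05) = (1.7018,-1.4406)
  v5: (1-0.527)·(1.66,-1.2) + 0.527·(1.69,0.7) = (1.6758,-0.1987)
Shoelace sum Σ(x_i·y_{i+1} − x_{i+1}·y_i):
  i=1: -2.1930·2.7126 − -3.2201·3.1892 = +4.3207 (running +4.3207)
  i=2: -3.2201·-1.3706 − -0.5307·2.7126 = +5.8529 (running +10.1736)
  i=3: -0.5307·-1.4406 − 1.7018·-1.3706 = +3.0970 (running +13.2706)
  i=4: 1.7018·-0.1987 − 1.6758·-1.4406 = +2.0761 (running +15.3467)
  i=5: 1.6758·3.1892 − -2.1930·-0.1987 = +4.9087 (running +20.2554)
Area = |Σ|/2 = |20.2554|/2 = 10.1277

Area at t=0.527: 10.1277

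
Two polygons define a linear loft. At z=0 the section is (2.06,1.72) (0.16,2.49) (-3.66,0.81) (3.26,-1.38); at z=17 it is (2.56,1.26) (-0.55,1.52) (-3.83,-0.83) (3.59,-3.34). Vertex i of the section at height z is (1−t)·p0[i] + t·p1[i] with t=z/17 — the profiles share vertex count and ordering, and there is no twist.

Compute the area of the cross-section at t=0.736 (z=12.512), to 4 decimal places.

Cross-section at t=0.736: each vertex is (1-t)·p0[i] + t·p1[i].
  v1: (1-0.736)·(2.06,1.72) + 0.736·(2.56,1.26) = (2.4280,1.3814)
  v2: (1-0.736)·(0.16,2.49) + 0.736·(-0.55,1.52) = (-0.3626,1.7761)
  v3: (1-0.736)·(-3.66,0.81) + 0.736·(-3.83,-0.83) = (-3.7851,-0.3970)
  v4: (1-0.736)·(3.26,-1.38) + 0.736·(3.59,-3.34) = (3.5029,-2.8226)
Shoelace sum Σ(x_i·y_{i+1} − x_{i+1}·y_i):
  i=1: 2.4280·1.7761 − -0.3626·1.3814 = +4.8132 (running +4.8132)
  i=2: -0.3626·-0.3970 − -3.7851·1.7761 = +6.8666 (running +11.6798)
  i=3: -3.7851·-2.8226 − 3.5029·-0.3970 = +12.0745 (running +23.7543)
  i=4: 3.5029·1.3814 − 2.4280·-2.8226 = +11.6922 (running +35.4465)
Area = |Σ|/2 = |35.4465|/2 = 17.7233

Area at t=0.736: 17.7233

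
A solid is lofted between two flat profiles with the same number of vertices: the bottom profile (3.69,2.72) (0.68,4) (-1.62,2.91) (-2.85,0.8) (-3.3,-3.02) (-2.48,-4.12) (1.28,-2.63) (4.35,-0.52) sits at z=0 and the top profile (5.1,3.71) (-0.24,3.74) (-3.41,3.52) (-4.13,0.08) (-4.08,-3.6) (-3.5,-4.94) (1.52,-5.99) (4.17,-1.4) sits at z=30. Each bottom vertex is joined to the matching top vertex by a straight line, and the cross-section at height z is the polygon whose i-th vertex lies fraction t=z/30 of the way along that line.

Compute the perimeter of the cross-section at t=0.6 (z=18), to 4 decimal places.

Cross-section at t=0.6: each vertex is (1-t)·p0[i] + t·p1[i].
  v1: (1-0.6)·(3.69,2.72) + 0.6·(5.1,3.71) = (4.5360,3.3140)
  v2: (1-0.6)·(0.68,4) + 0.6·(-0.24,3.74) = (0.1280,3.8440)
  v3: (1-0.6)·(-1.62,2.91) + 0.6·(-3.41,3.52) = (-2.6940,3.2760)
  v4: (1-0.6)·(-2.85,0.8) + 0.6·(-4.13,0.08) = (-3.6180,0.3680)
  v5: (1-0.6)·(-3.3,-3.02) + 0.6·(-4.08,-3.6) = (-3.7680,-3.3680)
  v6: (1-0.6)·(-2.48,-4.12) + 0.6·(-3.5,-4.94) = (-3.0920,-4.6120)
  v7: (1-0.6)·(1.28,-2.63) + 0.6·(1.52,-5.99) = (1.4240,-4.6460)
  v8: (1-0.6)·(4.35,-0.52) + 0.6·(4.17,-1.4) = (4.2420,-1.0480)
Perimeter = Σ |v_{i+1} − v_i|:
  edge 1→2: √(-4.4080² + 0.5300²) = 4.4397 (running 4.4397)
  edge 2→3: √(-2.8220² + -0.5680²) = 2.8786 (running 7.3183)
  edge 3→4: √(-0.9240² + -2.9080²) = 3.0513 (running 10.3696)
  edge 4→5: √(-0.1500² + -3.7360²) = 3.7390 (running 14.1086)
  edge 5→6: √(0.6760² + -1.2440²) = 1.4158 (running 15.5244)
  edge 6→7: √(4.5160² + -0.0340²) = 4.5161 (running 20.0406)
  edge 7→8: √(2.8180² + 3.5980²) = 4.5702 (running 24.6108)
  edge 8→1: √(0.2940² + 4.3620²) = 4.3719 (running 28.9827)
Perimeter = 28.9827

Perimeter at t=0.6: 28.9827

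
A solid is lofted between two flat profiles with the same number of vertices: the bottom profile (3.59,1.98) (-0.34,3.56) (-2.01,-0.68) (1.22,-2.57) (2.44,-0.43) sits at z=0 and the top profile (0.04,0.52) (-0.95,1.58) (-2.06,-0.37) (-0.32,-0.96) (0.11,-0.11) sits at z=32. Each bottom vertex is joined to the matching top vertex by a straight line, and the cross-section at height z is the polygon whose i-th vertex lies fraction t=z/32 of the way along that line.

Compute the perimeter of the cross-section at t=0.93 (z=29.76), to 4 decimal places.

Cross-section at t=0.93: each vertex is (1-t)·p0[i] + t·p1[i].
  v1: (1-0.93)·(3.59,1.98) + 0.93·(0.04,0.52) = (0.2885,0.6222)
  v2: (1-0.93)·(-0.34,3.56) + 0.93·(-0.95,1.58) = (-0.9073,1.7186)
  v3: (1-0.93)·(-2.01,-0.68) + 0.93·(-2.06,-0.37) = (-2.0565,-0.3917)
  v4: (1-0.93)·(1.22,-2.57) + 0.93·(-0.32,-0.96) = (-0.2122,-1.0727)
  v5: (1-0.93)·(2.44,-0.43) + 0.93·(0.11,-0.11) = (0.2731,-0.1324)
Perimeter = Σ |v_{i+1} − v_i|:
  edge 1→2: √(-1.1958² + 1.0964²) = 1.6224 (running 1.6224)
  edge 2→3: √(-1.1492² + -2.1103²) = 2.4029 (running 4.0253)
  edge 3→4: √(1.8443² + -0.6810²) = 1.9660 (running 5.9913)
  edge 4→5: √(0.4853² + 0.9403²) = 1.0581 (running 7.0494)
  edge 5→1: √(0.0154² + 0.7546²) = 0.7548 (running 7.8042)
Perimeter = 7.8042

Perimeter at t=0.93: 7.8042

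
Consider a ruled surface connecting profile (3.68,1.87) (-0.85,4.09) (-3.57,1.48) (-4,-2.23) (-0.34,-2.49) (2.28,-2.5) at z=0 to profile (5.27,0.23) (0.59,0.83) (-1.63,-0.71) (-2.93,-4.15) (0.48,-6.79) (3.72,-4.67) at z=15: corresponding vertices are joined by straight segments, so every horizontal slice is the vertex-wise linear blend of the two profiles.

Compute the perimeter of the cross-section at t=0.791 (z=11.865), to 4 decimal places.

Perimeter at t=0.791: 23.9597

Cross-section at t=0.791: each vertex is (1-t)·p0[i] + t·p1[i].
  v1: (1-0.791)·(3.68,1.87) + 0.791·(5.27,0.23) = (4.9377,0.5728)
  v2: (1-0.791)·(-0.85,4.09) + 0.791·(0.59,0.83) = (0.2890,1.5113)
  v3: (1-0.791)·(-3.57,1.48) + 0.791·(-1.63,-0.71) = (-2.0355,-0.2523)
  v4: (1-0.791)·(-4,-2.23) + 0.791·(-2.93,-4.15) = (-3.1536,-3.7487)
  v5: (1-0.791)·(-0.34,-2.49) + 0.791·(0.48,-6.79) = (0.3086,-5.8913)
  v6: (1-0.791)·(2.28,-2.5) + 0.791·(3.72,-4.67) = (3.4190,-4.2165)
Perimeter = Σ |v_{i+1} − v_i|:
  edge 1→2: √(-4.6486² + 0.9386²) = 4.7425 (running 4.7425)
  edge 2→3: √(-2.3245² + -1.7636²) = 2.9178 (running 7.6603)
  edge 3→4: √(-1.1182² + -3.4964²) = 3.6709 (running 11.3312)
  edge 4→5: √(3.4623² + -2.1426²) = 4.0716 (running 15.4027)
  edge 5→6: √(3.1104² + 1.6748²) = 3.5327 (running 18.9354)
  edge 6→1: √(1.5186² + 4.7892²) = 5.0242 (running 23.9597)
Perimeter = 23.9597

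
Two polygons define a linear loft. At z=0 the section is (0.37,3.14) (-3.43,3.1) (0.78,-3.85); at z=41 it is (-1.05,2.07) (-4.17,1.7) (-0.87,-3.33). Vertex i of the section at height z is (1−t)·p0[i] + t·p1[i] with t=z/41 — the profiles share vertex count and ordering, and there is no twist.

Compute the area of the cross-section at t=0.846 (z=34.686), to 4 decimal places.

Cross-section at t=0.846: each vertex is (1-t)·p0[i] + t·p1[i].
  v1: (1-0.846)·(0.37,3.14) + 0.846·(-1.05,2.07) = (-0.8313,2.2348)
  v2: (1-0.846)·(-3.43,3.1) + 0.846·(-4.17,1.7) = (-4.0560,1.9156)
  v3: (1-0.846)·(0.78,-3.85) + 0.846·(-0.87,-3.33) = (-0.6159,-3.4101)
Shoelace sum Σ(x_i·y_{i+1} − x_{i+1}·y_i):
  i=1: -0.8313·1.9156 − -4.0560·2.2348 = +7.4719 (running +7.4719)
  i=2: -4.0560·-3.4101 − -0.6159·1.9156 = +15.0112 (running +22.4831)
  i=3: -0.6159·2.2348 − -0.8313·-3.4101 = -4.2113 (running +18.2719)
Area = |Σ|/2 = |18.2719|/2 = 9.1359

Area at t=0.846: 9.1359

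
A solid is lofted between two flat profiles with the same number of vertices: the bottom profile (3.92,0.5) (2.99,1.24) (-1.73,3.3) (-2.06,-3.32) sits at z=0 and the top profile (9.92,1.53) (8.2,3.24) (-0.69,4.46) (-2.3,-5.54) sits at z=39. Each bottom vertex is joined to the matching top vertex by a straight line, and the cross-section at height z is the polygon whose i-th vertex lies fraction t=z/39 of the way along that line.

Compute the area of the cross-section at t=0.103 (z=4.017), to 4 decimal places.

Area at t=0.103: 23.2792

Cross-section at t=0.103: each vertex is (1-t)·p0[i] + t·p1[i].
  v1: (1-0.103)·(3.92,0.5) + 0.103·(9.92,1.53) = (4.5380,0.6061)
  v2: (1-0.103)·(2.99,1.24) + 0.103·(8.2,3.24) = (3.5266,1.4460)
  v3: (1-0.103)·(-1.73,3.3) + 0.103·(-0.69,4.46) = (-1.6229,3.4195)
  v4: (1-0.103)·(-2.06,-3.32) + 0.103·(-2.3,-5.54) = (-2.0847,-3.5487)
Shoelace sum Σ(x_i·y_{i+1} − x_{i+1}·y_i):
  i=1: 4.5380·1.4460 − 3.5266·0.6061 = +4.4245 (running +4.4245)
  i=2: 3.5266·3.4195 − -1.6229·1.4460 = +14.4059 (running +18.8304)
  i=3: -1.6229·-3.5487 − -2.0847·3.4195 = +12.8877 (running +31.7181)
  i=4: -2.0847·0.6061 − 4.5380·-3.5487 = +14.8403 (running +46.5584)
Area = |Σ|/2 = |46.5584|/2 = 23.2792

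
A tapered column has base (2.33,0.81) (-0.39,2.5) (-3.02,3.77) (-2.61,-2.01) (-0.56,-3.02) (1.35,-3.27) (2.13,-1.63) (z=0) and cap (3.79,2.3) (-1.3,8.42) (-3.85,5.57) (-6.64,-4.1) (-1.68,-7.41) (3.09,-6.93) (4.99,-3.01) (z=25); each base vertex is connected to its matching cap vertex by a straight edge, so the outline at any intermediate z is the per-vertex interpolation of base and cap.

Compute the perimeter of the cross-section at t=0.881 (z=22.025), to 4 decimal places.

Perimeter at t=0.881: 39.4727

Cross-section at t=0.881: each vertex is (1-t)·p0[i] + t·p1[i].
  v1: (1-0.881)·(2.33,0.81) + 0.881·(3.79,2.3) = (3.6163,2.1227)
  v2: (1-0.881)·(-0.39,2.5) + 0.881·(-1.3,8.42) = (-1.1917,7.7155)
  v3: (1-0.881)·(-3.02,3.77) + 0.881·(-3.85,5.57) = (-3.7512,5.3558)
  v4: (1-0.881)·(-2.61,-2.01) + 0.881·(-6.64,-4.1) = (-6.1604,-3.8513)
  v5: (1-0.881)·(-0.56,-3.02) + 0.881·(-1.68,-7.41) = (-1.5467,-6.8876)
  v6: (1-0.881)·(1.35,-3.27) + 0.881·(3.09,-6.93) = (2.8829,-6.4945)
  v7: (1-0.881)·(2.13,-1.63) + 0.881·(4.99,-3.01) = (4.6497,-2.8458)
Perimeter = Σ |v_{i+1} − v_i|:
  edge 1→2: √(-4.8080² + 5.5928²) = 7.3754 (running 7.3754)
  edge 2→3: √(-2.5595² + -2.3597²) = 3.4813 (running 10.8567)
  edge 3→4: √(-2.4092² + -9.2071²) = 9.5171 (running 20.3738)
  edge 4→5: √(4.6137² + -3.0363²) = 5.5232 (running 25.8969)
  edge 5→6: √(4.4297² + 0.3931²) = 4.4471 (running 30.3440)
  edge 6→7: √(1.7667² + 3.6487²) = 4.0539 (running 34.3979)
  edge 7→1: √(-1.0334² + 4.9685²) = 5.0748 (running 39.4727)
Perimeter = 39.4727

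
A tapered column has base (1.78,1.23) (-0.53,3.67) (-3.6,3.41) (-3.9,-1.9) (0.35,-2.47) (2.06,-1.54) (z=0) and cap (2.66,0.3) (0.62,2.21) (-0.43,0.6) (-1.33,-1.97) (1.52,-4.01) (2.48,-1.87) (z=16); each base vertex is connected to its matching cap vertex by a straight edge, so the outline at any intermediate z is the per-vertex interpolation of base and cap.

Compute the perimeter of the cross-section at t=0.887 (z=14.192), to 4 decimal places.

Cross-section at t=0.887: each vertex is (1-t)·p0[i] + t·p1[i].
  v1: (1-0.887)·(1.78,1.23) + 0.887·(2.66,0.3) = (2.5606,0.4051)
  v2: (1-0.887)·(-0.53,3.67) + 0.887·(0.62,2.21) = (0.4900,2.3750)
  v3: (1-0.887)·(-3.6,3.41) + 0.887·(-0.43,0.6) = (-0.7882,0.9175)
  v4: (1-0.887)·(-3.9,-1.9) + 0.887·(-1.33,-1.97) = (-1.6204,-1.9621)
  v5: (1-0.887)·(0.35,-2.47) + 0.887·(1.52,-4.01) = (1.3878,-3.8360)
  v6: (1-0.887)·(2.06,-1.54) + 0.887·(2.48,-1.87) = (2.4325,-1.8327)
Perimeter = Σ |v_{i+1} − v_i|:
  edge 1→2: √(-2.0705² + 1.9699²) = 2.8579 (running 2.8579)
  edge 2→3: √(-1.2783² + -1.4574²) = 1.9386 (running 4.7965)
  edge 3→4: √(-0.8322² + -2.8796²) = 2.9975 (running 7.7939)
  edge 4→5: √(3.0082² + -1.8739²) = 3.5441 (running 11.3380)
  edge 5→6: √(1.0447² + 2.0033²) = 2.2593 (running 13.5974)
  edge 6→1: √(0.1280² + 2.2378²) = 2.2415 (running 15.8388)
Perimeter = 15.8388

Perimeter at t=0.887: 15.8388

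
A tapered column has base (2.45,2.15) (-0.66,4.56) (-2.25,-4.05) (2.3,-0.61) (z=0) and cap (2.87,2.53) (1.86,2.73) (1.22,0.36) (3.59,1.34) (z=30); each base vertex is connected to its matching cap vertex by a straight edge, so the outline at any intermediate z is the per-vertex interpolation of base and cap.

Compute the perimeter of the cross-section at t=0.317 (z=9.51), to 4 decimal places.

Cross-section at t=0.317: each vertex is (1-t)·p0[i] + t·p1[i].
  v1: (1-0.317)·(2.45,2.15) + 0.317·(2.87,2.53) = (2.5831,2.2705)
  v2: (1-0.317)·(-0.66,4.56) + 0.317·(1.86,2.73) = (0.1388,3.9799)
  v3: (1-0.317)·(-2.25,-4.05) + 0.317·(1.22,0.36) = (-1.1500,-2.6520)
  v4: (1-0.317)·(2.3,-0.61) + 0.317·(3.59,1.34) = (2.7089,0.0082)
Perimeter = Σ |v_{i+1} − v_i|:
  edge 1→2: √(-2.4443² + 1.7094²) = 2.9827 (running 2.9827)
  edge 2→3: √(-1.2889² + -6.6319²) = 6.7560 (running 9.7387)
  edge 3→4: √(3.8589² + 2.6602²) = 4.6870 (running 14.4257)
  edge 4→1: √(-0.1258² + 2.2623²) = 2.2658 (running 16.6915)
Perimeter = 16.6915

Perimeter at t=0.317: 16.6915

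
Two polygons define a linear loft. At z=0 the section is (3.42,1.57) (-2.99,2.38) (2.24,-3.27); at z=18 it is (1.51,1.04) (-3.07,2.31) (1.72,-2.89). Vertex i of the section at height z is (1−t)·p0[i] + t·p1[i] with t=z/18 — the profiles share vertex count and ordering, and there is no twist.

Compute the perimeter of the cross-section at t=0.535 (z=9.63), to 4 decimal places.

Cross-section at t=0.535: each vertex is (1-t)·p0[i] + t·p1[i].
  v1: (1-0.535)·(3.42,1.57) + 0.535·(1.51,1.04) = (2.3981,1.2864)
  v2: (1-0.535)·(-2.99,2.38) + 0.535·(-3.07,2.31) = (-3.0328,2.3426)
  v3: (1-0.535)·(2.24,-3.27) + 0.535·(1.72,-2.89) = (1.9618,-3.0667)
Perimeter = Σ |v_{i+1} − v_i|:
  edge 1→2: √(-5.4309² + 1.0561²) = 5.5327 (running 5.5327)
  edge 2→3: √(4.9946² + -5.4093²) = 7.3625 (running 12.8952)
  edge 3→1: √(0.4363² + 4.3531²) = 4.3750 (running 17.2701)
Perimeter = 17.2701

Perimeter at t=0.535: 17.2701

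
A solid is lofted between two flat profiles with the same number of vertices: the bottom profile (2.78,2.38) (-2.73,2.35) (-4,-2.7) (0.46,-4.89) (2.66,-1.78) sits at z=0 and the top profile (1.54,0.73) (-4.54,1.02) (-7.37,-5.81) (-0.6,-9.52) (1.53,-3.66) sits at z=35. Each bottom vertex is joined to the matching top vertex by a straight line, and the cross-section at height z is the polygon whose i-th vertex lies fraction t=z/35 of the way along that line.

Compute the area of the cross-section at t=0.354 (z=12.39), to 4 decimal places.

Cross-section at t=0.354: each vertex is (1-t)·p0[i] + t·p1[i].
  v1: (1-0.354)·(2.78,2.38) + 0.354·(1.54,0.73) = (2.3410,1.7959)
  v2: (1-0.354)·(-2.73,2.35) + 0.354·(-4.54,1.02) = (-3.3707,1.8792)
  v3: (1-0.354)·(-4,-2.7) + 0.354·(-7.37,-5.81) = (-5.1930,-3.8009)
  v4: (1-0.354)·(0.46,-4.89) + 0.354·(-0.6,-9.52) = (0.0848,-6.5290)
  v5: (1-0.354)·(2.66,-1.78) + 0.354·(1.53,-3.66) = (2.2600,-2.4455)
Shoelace sum Σ(x_i·y_{i+1} − x_{i+1}·y_i):
  i=1: 2.3410·1.8792 − -3.3707·1.7959 = +10.4527 (running +10.4527)
  i=2: -3.3707·-3.8009 − -5.1930·1.8792 = +22.5705 (running +33.0233)
  i=3: -5.1930·-6.5290 − 0.0848·-3.8009 = +34.2272 (running +67.2505)
  i=4: 0.0848·-2.4455 − 2.2600·-6.5290 = +14.5482 (running +81.7987)
  i=5: 2.2600·1.7959 − 2.3410·-2.4455 = +9.7838 (running +91.5824)
Area = |Σ|/2 = |91.5824|/2 = 45.7912

Area at t=0.354: 45.7912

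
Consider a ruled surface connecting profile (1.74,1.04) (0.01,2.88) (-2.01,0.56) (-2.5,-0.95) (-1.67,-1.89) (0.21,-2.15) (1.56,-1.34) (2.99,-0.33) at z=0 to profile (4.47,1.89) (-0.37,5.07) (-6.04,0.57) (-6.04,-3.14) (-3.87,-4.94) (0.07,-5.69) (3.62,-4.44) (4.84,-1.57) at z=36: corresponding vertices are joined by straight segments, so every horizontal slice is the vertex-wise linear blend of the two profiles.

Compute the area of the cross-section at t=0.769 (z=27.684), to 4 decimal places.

Area at t=0.769: 63.6971

Cross-section at t=0.769: each vertex is (1-t)·p0[i] + t·p1[i].
  v1: (1-0.769)·(1.74,1.04) + 0.769·(4.47,1.89) = (3.8394,1.6936)
  v2: (1-0.769)·(0.01,2.88) + 0.769·(-0.37,5.07) = (-0.2822,4.5641)
  v3: (1-0.769)·(-2.01,0.56) + 0.769·(-6.04,0.57) = (-5.1091,0.5677)
  v4: (1-0.769)·(-2.5,-0.95) + 0.769·(-6.04,-3.14) = (-5.2223,-2.6341)
  v5: (1-0.769)·(-1.67,-1.89) + 0.769·(-3.87,-4.94) = (-3.3618,-4.2355)
  v6: (1-0.769)·(0.21,-2.15) + 0.769·(0.07,-5.69) = (0.1023,-4.8723)
  v7: (1-0.769)·(1.56,-1.34) + 0.769·(3.62,-4.44) = (3.1441,-3.7239)
  v8: (1-0.769)·(2.99,-0.33) + 0.769·(4.84,-1.57) = (4.4127,-1.2836)
Shoelace sum Σ(x_i·y_{i+1} − x_{i+1}·y_i):
  i=1: 3.8394·4.5641 − -0.2822·1.6936 = +18.0013 (running +18.0013)
  i=2: -0.2822·0.5677 − -5.1091·4.5641 = +23.1581 (running +41.1594)
  i=3: -5.1091·-2.6341 − -5.2223·0.5677 = +16.4225 (running +57.5819)
  i=4: -5.2223·-4.2355 − -3.3618·-2.6341 = +13.2633 (running +70.8452)
  i=5: -3.3618·-4.8723 − 0.1023·-4.2355 = +16.8130 (running +87.6582)
  i=6: 0.1023·-3.7239 − 3.1441·-4.8723 = +14.9380 (running +102.5962)
  i=7: 3.1441·-1.2836 − 4.4127·-3.7239 = +12.3966 (running +114.9927)
  i=8: 4.4127·1.6936 − 3.8394·-1.2836 = +12.4015 (running +127.3943)
Area = |Σ|/2 = |127.3943|/2 = 63.6971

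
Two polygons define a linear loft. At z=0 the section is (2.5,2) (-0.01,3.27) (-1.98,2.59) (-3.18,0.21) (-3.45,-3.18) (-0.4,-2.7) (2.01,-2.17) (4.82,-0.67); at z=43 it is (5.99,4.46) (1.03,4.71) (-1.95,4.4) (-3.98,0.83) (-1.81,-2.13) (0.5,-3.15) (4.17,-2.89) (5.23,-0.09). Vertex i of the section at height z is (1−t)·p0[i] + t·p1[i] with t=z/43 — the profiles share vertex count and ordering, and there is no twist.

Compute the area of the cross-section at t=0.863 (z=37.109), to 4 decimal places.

Cross-section at t=0.863: each vertex is (1-t)·p0[i] + t·p1[i].
  v1: (1-0.863)·(2.5,2) + 0.863·(5.99,4.46) = (5.5119,4.1230)
  v2: (1-0.863)·(-0.01,3.27) + 0.863·(1.03,4.71) = (0.8875,4.5127)
  v3: (1-0.863)·(-1.98,2.59) + 0.863·(-1.95,4.4) = (-1.9541,4.1520)
  v4: (1-0.863)·(-3.18,0.21) + 0.863·(-3.98,0.83) = (-3.8704,0.7451)
  v5: (1-0.863)·(-3.45,-3.18) + 0.863·(-1.81,-2.13) = (-2.0347,-2.2738)
  v6: (1-0.863)·(-0.4,-2.7) + 0.863·(0.5,-3.15) = (0.3767,-3.0883)
  v7: (1-0.863)·(2.01,-2.17) + 0.863·(4.17,-2.89) = (3.8741,-2.7914)
  v8: (1-0.863)·(4.82,-0.67) + 0.863·(5.23,-0.09) = (5.1738,-0.1695)
Shoelace sum Σ(x_i·y_{i+1} − x_{i+1}·y_i):
  i=1: 5.5119·4.5127 − 0.8875·4.1230 = +21.2143 (running +21.2143)
  i=2: 0.8875·4.1520 − -1.9541·4.5127 = +12.5034 (running +33.7177)
  i=3: -1.9541·0.7451 − -3.8704·4.1520 = +14.6141 (running +48.3317)
  i=4: -3.8704·-2.2738 − -2.0347·0.7451 = +10.3167 (running +58.6484)
  i=5: -2.0347·-3.0883 − 0.3767·-2.2738 = +7.1404 (running +65.7888)
  i=6: 0.3767·-2.7914 − 3.8741·-3.0883 = +10.9130 (running +76.7018)
  i=7: 3.8741·-0.1695 − 5.1738·-2.7914 = +13.7855 (running +90.4873)
  i=8: 5.1738·4.1230 − 5.5119·-0.1695 = +22.2656 (running +112.7529)
Area = |Σ|/2 = |112.7529|/2 = 56.3765

Area at t=0.863: 56.3765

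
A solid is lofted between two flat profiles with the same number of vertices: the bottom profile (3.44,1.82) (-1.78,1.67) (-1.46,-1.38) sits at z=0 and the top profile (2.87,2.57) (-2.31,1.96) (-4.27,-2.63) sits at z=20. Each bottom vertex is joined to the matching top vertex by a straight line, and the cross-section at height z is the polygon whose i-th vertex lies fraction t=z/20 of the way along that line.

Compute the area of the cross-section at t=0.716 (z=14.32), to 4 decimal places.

Cross-section at t=0.716: each vertex is (1-t)·p0[i] + t·p1[i].
  v1: (1-0.716)·(3.44,1.82) + 0.716·(2.87,2.57) = (3.0319,2.3570)
  v2: (1-0.716)·(-1.78,1.67) + 0.716·(-2.31,1.96) = (-2.1595,1.8776)
  v3: (1-0.716)·(-1.46,-1.38) + 0.716·(-4.27,-2.63) = (-3.4720,-2.2750)
Shoelace sum Σ(x_i·y_{i+1} − x_{i+1}·y_i):
  i=1: 3.0319·1.8776 − -2.1595·2.3570 = +10.7827 (running +10.7827)
  i=2: -2.1595·-2.2750 − -3.4720·1.8776 = +11.4319 (running +22.2146)
  i=3: -3.4720·2.3570 − 3.0319·-2.2750 = -1.2859 (running +20.9287)
Area = |Σ|/2 = |20.9287|/2 = 10.4643

Area at t=0.716: 10.4643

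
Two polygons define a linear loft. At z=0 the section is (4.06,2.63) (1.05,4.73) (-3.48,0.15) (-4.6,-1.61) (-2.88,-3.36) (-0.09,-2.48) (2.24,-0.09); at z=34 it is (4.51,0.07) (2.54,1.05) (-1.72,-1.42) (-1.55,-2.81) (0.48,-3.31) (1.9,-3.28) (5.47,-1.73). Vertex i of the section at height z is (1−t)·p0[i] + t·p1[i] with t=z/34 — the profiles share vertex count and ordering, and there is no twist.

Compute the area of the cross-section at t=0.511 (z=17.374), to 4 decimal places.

Cross-section at t=0.511: each vertex is (1-t)·p0[i] + t·p1[i].
  v1: (1-0.511)·(4.06,2.63) + 0.511·(4.51,0.07) = (4.2899,1.3218)
  v2: (1-0.511)·(1.05,4.73) + 0.511·(2.54,1.05) = (1.8114,2.8495)
  v3: (1-0.511)·(-3.48,0.15) + 0.511·(-1.72,-1.42) = (-2.5806,-0.6523)
  v4: (1-0.511)·(-4.6,-1.61) + 0.511·(-1.55,-2.81) = (-3.0414,-2.2232)
  v5: (1-0.511)·(-2.88,-3.36) + 0.511·(0.48,-3.31) = (-1.1630,-3.3344)
  v6: (1-0.511)·(-0.09,-2.48) + 0.511·(1.9,-3.28) = (0.9269,-2.8888)
  v7: (1-0.511)·(2.24,-0.09) + 0.511·(5.47,-1.73) = (3.8905,-0.9280)
Shoelace sum Σ(x_i·y_{i+1} − x_{i+1}·y_i):
  i=1: 4.2899·2.8495 − 1.8114·1.3218 = +9.8299 (running +9.8299)
  i=2: 1.8114·-0.6523 − -2.5806·2.8495 = +6.1721 (running +16.0020)
  i=3: -2.5806·-2.2232 − -3.0414·-0.6523 = +3.7534 (running +19.7554)
  i=4: -3.0414·-3.3344 − -1.1630·-2.2232 = +7.5559 (running +27.3113)
  i=5: -1.1630·-2.8888 − 0.9269·-3.3344 = +6.4505 (running +33.7618)
  i=6: 0.9269·-0.9280 − 3.8905·-2.8888 = +10.3788 (running +44.1406)
  i=7: 3.8905·1.3218 − 4.2899·-0.9280 = +9.1239 (running +53.2645)
Area = |Σ|/2 = |53.2645|/2 = 26.6322

Area at t=0.511: 26.6322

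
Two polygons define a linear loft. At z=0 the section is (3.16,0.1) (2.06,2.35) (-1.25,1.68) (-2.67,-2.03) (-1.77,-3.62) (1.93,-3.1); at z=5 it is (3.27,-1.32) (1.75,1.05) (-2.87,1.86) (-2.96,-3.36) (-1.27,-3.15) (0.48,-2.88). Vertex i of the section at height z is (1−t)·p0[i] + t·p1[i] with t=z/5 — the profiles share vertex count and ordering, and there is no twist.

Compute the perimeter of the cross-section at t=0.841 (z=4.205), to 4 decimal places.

Cross-section at t=0.841: each vertex is (1-t)·p0[i] + t·p1[i].
  v1: (1-0.841)·(3.16,0.1) + 0.841·(3.27,-1.32) = (3.2525,-1.0942)
  v2: (1-0.841)·(2.06,2.35) + 0.841·(1.75,1.05) = (1.7993,1.2567)
  v3: (1-0.841)·(-1.25,1.68) + 0.841·(-2.87,1.86) = (-2.6124,1.8314)
  v4: (1-0.841)·(-2.67,-2.03) + 0.841·(-2.96,-3.36) = (-2.9139,-3.1485)
  v5: (1-0.841)·(-1.77,-3.62) + 0.841·(-1.27,-3.15) = (-1.3495,-3.2247)
  v6: (1-0.841)·(1.93,-3.1) + 0.841·(0.48,-2.88) = (0.7106,-2.9150)
Perimeter = Σ |v_{i+1} − v_i|:
  edge 1→2: √(-1.4532² + 2.3509²) = 2.7638 (running 2.7638)
  edge 2→3: √(-4.4117² + 0.5747²) = 4.4490 (running 7.2128)
  edge 3→4: √(-0.3015² + -4.9799²) = 4.9890 (running 12.2018)
  edge 4→5: √(1.5644² + -0.0762²) = 1.5662 (running 13.7681)
  edge 5→6: √(2.0601² + 0.3097²) = 2.0832 (running 15.8513)
  edge 6→1: √(2.5420² + 1.8208²) = 3.1268 (running 18.9781)
Perimeter = 18.9781

Perimeter at t=0.841: 18.9781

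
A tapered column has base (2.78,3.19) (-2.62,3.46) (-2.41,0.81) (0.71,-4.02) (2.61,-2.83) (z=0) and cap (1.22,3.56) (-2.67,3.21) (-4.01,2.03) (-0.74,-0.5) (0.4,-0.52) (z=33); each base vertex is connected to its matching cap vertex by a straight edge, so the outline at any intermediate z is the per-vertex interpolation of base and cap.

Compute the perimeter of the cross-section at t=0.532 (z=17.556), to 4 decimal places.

Cross-section at t=0.532: each vertex is (1-t)·p0[i] + t·p1[i].
  v1: (1-0.532)·(2.78,3.19) + 0.532·(1.22,3.56) = (1.9501,3.3868)
  v2: (1-0.532)·(-2.62,3.46) + 0.532·(-2.67,3.21) = (-2.6466,3.3270)
  v3: (1-0.532)·(-2.41,0.81) + 0.532·(-4.01,2.03) = (-3.2612,1.4590)
  v4: (1-0.532)·(0.71,-4.02) + 0.532·(-0.74,-0.5) = (-0.0614,-2.1474)
  v5: (1-0.532)·(2.61,-2.83) + 0.532·(0.4,-0.52) = (1.4343,-1.6011)
Perimeter = Σ |v_{i+1} − v_i|:
  edge 1→2: √(-4.5967² + -0.0598²) = 4.5971 (running 4.5971)
  edge 2→3: √(-0.6146² + -1.8680²) = 1.9665 (running 6.5635)
  edge 3→4: √(3.1998² + -3.6064²) = 4.8213 (running 11.3848)
  edge 4→5: √(1.4957² + 0.5463²) = 1.5923 (running 12.9771)
  edge 5→1: √(0.5158² + 4.9879²) = 5.0145 (running 17.9917)
Perimeter = 17.9917

Perimeter at t=0.532: 17.9917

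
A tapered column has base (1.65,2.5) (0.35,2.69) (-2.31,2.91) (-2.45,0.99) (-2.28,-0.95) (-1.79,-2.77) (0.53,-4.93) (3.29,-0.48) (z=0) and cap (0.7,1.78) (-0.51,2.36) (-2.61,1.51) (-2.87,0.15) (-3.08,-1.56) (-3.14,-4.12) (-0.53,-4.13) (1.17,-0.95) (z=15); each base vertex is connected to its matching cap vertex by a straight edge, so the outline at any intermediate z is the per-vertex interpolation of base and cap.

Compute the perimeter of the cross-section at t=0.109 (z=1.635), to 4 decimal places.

Perimeter at t=0.109: 21.0601

Cross-section at t=0.109: each vertex is (1-t)·p0[i] + t·p1[i].
  v1: (1-0.109)·(1.65,2.5) + 0.109·(0.7,1.78) = (1.5464,2.4215)
  v2: (1-0.109)·(0.35,2.69) + 0.109·(-0.51,2.36) = (0.2563,2.6540)
  v3: (1-0.109)·(-2.31,2.91) + 0.109·(-2.61,1.51) = (-2.3427,2.7574)
  v4: (1-0.109)·(-2.45,0.99) + 0.109·(-2.87,0.15) = (-2.4958,0.8984)
  v5: (1-0.109)·(-2.28,-0.95) + 0.109·(-3.08,-1.56) = (-2.3672,-1.0165)
  v6: (1-0.109)·(-1.79,-2.77) + 0.109·(-3.14,-4.12) = (-1.9372,-2.9171)
  v7: (1-0.109)·(0.53,-4.93) + 0.109·(-0.53,-4.13) = (0.4145,-4.8428)
  v8: (1-0.109)·(3.29,-0.48) + 0.109·(1.17,-0.95) = (3.0589,-0.5312)
Perimeter = Σ |v_{i+1} − v_i|:
  edge 1→2: √(-1.2902² + 0.2325²) = 1.3110 (running 1.3110)
  edge 2→3: √(-2.5990² + 0.1034²) = 2.6010 (running 3.9120)
  edge 3→4: √(-0.1531² + -1.8590²) = 1.8653 (running 5.7772)
  edge 4→5: √(0.1286² + -1.9149²) = 1.9192 (running 7.6965)
  edge 5→6: √(0.4300² + -1.9007²) = 1.9487 (running 9.6452)
  edge 6→7: √(2.3516² + -1.9256²) = 3.0394 (running 12.6846)
  edge 7→8: √(2.6445² + 4.3116²) = 5.0579 (running 17.7426)
  edge 8→1: √(-1.5125² + 2.9527²) = 3.3176 (running 21.0601)
Perimeter = 21.0601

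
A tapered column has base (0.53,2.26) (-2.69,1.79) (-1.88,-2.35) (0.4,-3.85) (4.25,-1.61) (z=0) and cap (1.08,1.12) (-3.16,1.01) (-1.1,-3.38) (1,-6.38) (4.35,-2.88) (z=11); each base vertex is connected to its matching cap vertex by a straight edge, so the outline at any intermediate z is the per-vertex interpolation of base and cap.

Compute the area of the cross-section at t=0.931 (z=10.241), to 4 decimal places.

Area at t=0.931: 29.5777

Cross-section at t=0.931: each vertex is (1-t)·p0[i] + t·p1[i].
  v1: (1-0.931)·(0.53,2.26) + 0.931·(1.08,1.12) = (1.0421,1.1987)
  v2: (1-0.931)·(-2.69,1.79) + 0.931·(-3.16,1.01) = (-3.1276,1.0638)
  v3: (1-0.931)·(-1.88,-2.35) + 0.931·(-1.1,-3.38) = (-1.1538,-3.3089)
  v4: (1-0.931)·(0.4,-3.85) + 0.931·(1,-6.38) = (0.9586,-6.2054)
  v5: (1-0.931)·(4.25,-1.61) + 0.931·(4.35,-2.88) = (4.3431,-2.7924)
Shoelace sum Σ(x_i·y_{i+1} − x_{i+1}·y_i):
  i=1: 1.0421·1.0638 − -3.1276·1.1987 = +4.8574 (running +4.8574)
  i=2: -3.1276·-3.3089 − -1.1538·1.0638 = +11.5764 (running +16.4338)
  i=3: -1.1538·-6.2054 − 0.9586·-3.3089 = +10.3319 (running +26.7657)
  i=4: 0.9586·-2.7924 − 4.3431·-6.2054 = +24.2740 (running +51.0397)
  i=5: 4.3431·1.1987 − 1.0421·-2.7924 = +8.1157 (running +59.1554)
Area = |Σ|/2 = |59.1554|/2 = 29.5777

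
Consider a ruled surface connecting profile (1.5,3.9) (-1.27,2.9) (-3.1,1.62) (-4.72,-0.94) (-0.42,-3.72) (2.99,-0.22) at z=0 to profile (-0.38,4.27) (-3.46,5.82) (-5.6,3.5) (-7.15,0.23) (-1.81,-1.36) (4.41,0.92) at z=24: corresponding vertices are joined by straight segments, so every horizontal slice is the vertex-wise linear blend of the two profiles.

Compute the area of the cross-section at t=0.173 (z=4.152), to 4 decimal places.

Cross-section at t=0.173: each vertex is (1-t)·p0[i] + t·p1[i].
  v1: (1-0.173)·(1.5,3.9) + 0.173·(-0.38,4.27) = (1.1748,3.9640)
  v2: (1-0.173)·(-1.27,2.9) + 0.173·(-3.46,5.82) = (-1.6489,3.4052)
  v3: (1-0.173)·(-3.1,1.62) + 0.173·(-5.6,3.5) = (-3.5325,1.9452)
  v4: (1-0.173)·(-4.72,-0.94) + 0.173·(-7.15,0.23) = (-5.1404,-0.7376)
  v5: (1-0.173)·(-0.42,-3.72) + 0.173·(-1.81,-1.36) = (-0.6605,-3.3117)
  v6: (1-0.173)·(2.99,-0.22) + 0.173·(4.41,0.92) = (3.2357,-0.0228)
Shoelace sum Σ(x_i·y_{i+1} − x_{i+1}·y_i):
  i=1: 1.1748·3.4052 − -1.6489·3.9640 = +10.5364 (running +10.5364)
  i=2: -1.6489·1.9452 − -3.5325·3.4052 = +8.8213 (running +19.3577)
  i=3: -3.5325·-0.7376 − -5.1404·1.9452 = +12.6048 (running +31.9625)
  i=4: -5.1404·-3.3117 − -0.6605·-0.7376 = +16.5364 (running +48.4989)
  i=5: -0.6605·-0.0228 − 3.2357·-3.3117 = +10.7306 (running +59.2295)
  i=6: 3.2357·3.9640 − 1.1748·-0.0228 = +12.8529 (running +72.0825)
Area = |Σ|/2 = |72.0825|/2 = 36.0412

Area at t=0.173: 36.0412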